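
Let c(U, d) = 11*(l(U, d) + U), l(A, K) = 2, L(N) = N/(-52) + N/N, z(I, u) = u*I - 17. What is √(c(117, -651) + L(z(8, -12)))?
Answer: √887029/26 ≈ 36.224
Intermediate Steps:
z(I, u) = -17 + I*u (z(I, u) = I*u - 17 = -17 + I*u)
L(N) = 1 - N/52 (L(N) = N*(-1/52) + 1 = -N/52 + 1 = 1 - N/52)
c(U, d) = 22 + 11*U (c(U, d) = 11*(2 + U) = 22 + 11*U)
√(c(117, -651) + L(z(8, -12))) = √((22 + 11*117) + (1 - (-17 + 8*(-12))/52)) = √((22 + 1287) + (1 - (-17 - 96)/52)) = √(1309 + (1 - 1/52*(-113))) = √(1309 + (1 + 113/52)) = √(1309 + 165/52) = √(68233/52) = √887029/26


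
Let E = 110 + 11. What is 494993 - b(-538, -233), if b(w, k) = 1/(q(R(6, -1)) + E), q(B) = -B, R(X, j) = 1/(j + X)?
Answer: 298975767/604 ≈ 4.9499e+5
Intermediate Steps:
R(X, j) = 1/(X + j)
E = 121
b(w, k) = 5/604 (b(w, k) = 1/(-1/(6 - 1) + 121) = 1/(-1/5 + 121) = 1/(604/5) = 5/604)
494993 - b(-538, -233) = 494993 - 1*5/604 = 494993 - 5/604 = 298975767/604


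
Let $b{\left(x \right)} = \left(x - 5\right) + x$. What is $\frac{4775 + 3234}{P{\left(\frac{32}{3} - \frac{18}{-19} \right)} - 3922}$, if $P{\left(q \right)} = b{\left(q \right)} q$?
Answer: $- \frac{26021241}{12054760} \approx -2.1586$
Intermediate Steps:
$b{\left(x \right)} = -5 + 2 x$ ($b{\left(x \right)} = \left(-5 + x\right) + x = -5 + 2 x$)
$P{\left(q \right)} = q \left(-5 + 2 q\right)$ ($P{\left(q \right)} = \left(-5 + 2 q\right) q = q \left(-5 + 2 q\right)$)
$\frac{4775 + 3234}{P{\left(\frac{32}{3} - \frac{18}{-19} \right)} - 3922} = \frac{4775 + 3234}{\left(\frac{32}{3} - \frac{18}{-19}\right) \left(-5 + 2 \left(\frac{32}{3} - \frac{18}{-19}\right)\right) - 3922} = \frac{8009}{\left(32 \cdot \frac{1}{3} - - \frac{18}{19}\right) \left(-5 + 2 \left(32 \cdot \frac{1}{3} - - \frac{18}{19}\right)\right) - 3922} = \frac{8009}{\left(\frac{32}{3} + \frac{18}{19}\right) \left(-5 + 2 \left(\frac{32}{3} + \frac{18}{19}\right)\right) - 3922} = \frac{8009}{\frac{662 \left(-5 + 2 \cdot \frac{662}{57}\right)}{57} - 3922} = \frac{8009}{\frac{662 \left(-5 + \frac{1324}{57}\right)}{57} - 3922} = \frac{8009}{\frac{662}{57} \cdot \frac{1039}{57} - 3922} = \frac{8009}{\frac{687818}{3249} - 3922} = \frac{8009}{- \frac{12054760}{3249}} = 8009 \left(- \frac{3249}{12054760}\right) = - \frac{26021241}{12054760}$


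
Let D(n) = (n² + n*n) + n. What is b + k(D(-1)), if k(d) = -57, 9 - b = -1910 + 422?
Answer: 1440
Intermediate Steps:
b = 1497 (b = 9 - (-1910 + 422) = 9 - 1*(-1488) = 9 + 1488 = 1497)
D(n) = n + 2*n² (D(n) = (n² + n²) + n = 2*n² + n = n + 2*n²)
b + k(D(-1)) = 1497 - 57 = 1440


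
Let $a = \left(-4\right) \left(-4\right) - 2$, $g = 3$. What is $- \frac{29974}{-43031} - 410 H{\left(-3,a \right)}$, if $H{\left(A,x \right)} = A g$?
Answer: $\frac{158814364}{43031} \approx 3690.7$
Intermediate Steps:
$a = 14$ ($a = 16 - 2 = 14$)
$H{\left(A,x \right)} = 3 A$ ($H{\left(A,x \right)} = A 3 = 3 A$)
$- \frac{29974}{-43031} - 410 H{\left(-3,a \right)} = - \frac{29974}{-43031} - 410 \cdot 3 \left(-3\right) = \left(-29974\right) \left(- \frac{1}{43031}\right) - 410 \left(-9\right) = \frac{29974}{43031} - -3690 = \frac{29974}{43031} + 3690 = \frac{158814364}{43031}$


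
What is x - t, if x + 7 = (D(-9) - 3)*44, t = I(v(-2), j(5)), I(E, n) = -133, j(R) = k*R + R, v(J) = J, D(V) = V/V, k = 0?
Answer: 38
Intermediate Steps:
D(V) = 1
j(R) = R (j(R) = 0*R + R = 0 + R = R)
t = -133
x = -95 (x = -7 + (1 - 3)*44 = -7 - 2*44 = -7 - 88 = -95)
x - t = -95 - 1*(-133) = -95 + 133 = 38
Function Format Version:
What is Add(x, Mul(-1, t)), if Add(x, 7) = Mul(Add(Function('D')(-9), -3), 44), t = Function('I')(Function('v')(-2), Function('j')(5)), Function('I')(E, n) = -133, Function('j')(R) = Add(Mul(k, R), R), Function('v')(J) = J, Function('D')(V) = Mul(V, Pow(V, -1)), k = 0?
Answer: 38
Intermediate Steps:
Function('D')(V) = 1
Function('j')(R) = R (Function('j')(R) = Add(Mul(0, R), R) = Add(0, R) = R)
t = -133
x = -95 (x = Add(-7, Mul(Add(1, -3), 44)) = Add(-7, Mul(-2, 44)) = Add(-7, -88) = -95)
Add(x, Mul(-1, t)) = Add(-95, Mul(-1, -133)) = Add(-95, 133) = 38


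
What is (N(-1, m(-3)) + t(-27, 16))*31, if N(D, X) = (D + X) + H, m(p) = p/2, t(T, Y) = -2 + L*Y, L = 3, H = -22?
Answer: 1333/2 ≈ 666.50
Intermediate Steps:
t(T, Y) = -2 + 3*Y
m(p) = p/2 (m(p) = p*(1/2) = p/2)
N(D, X) = -22 + D + X (N(D, X) = (D + X) - 22 = -22 + D + X)
(N(-1, m(-3)) + t(-27, 16))*31 = ((-22 - 1 + (1/2)*(-3)) + (-2 + 3*16))*31 = ((-22 - 1 - 3/2) + (-2 + 48))*31 = (-49/2 + 46)*31 = (43/2)*31 = 1333/2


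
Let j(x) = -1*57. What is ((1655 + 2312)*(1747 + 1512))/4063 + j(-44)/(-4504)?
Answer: 58229983903/18299752 ≈ 3182.0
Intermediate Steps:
j(x) = -57
((1655 + 2312)*(1747 + 1512))/4063 + j(-44)/(-4504) = ((1655 + 2312)*(1747 + 1512))/4063 - 57/(-4504) = (3967*3259)*(1/4063) - 57*(-1/4504) = 12928453*(1/4063) + 57/4504 = 12928453/4063 + 57/4504 = 58229983903/18299752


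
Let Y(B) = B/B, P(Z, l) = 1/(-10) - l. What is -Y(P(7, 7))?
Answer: -1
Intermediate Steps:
P(Z, l) = -1/10 - l
Y(B) = 1
-Y(P(7, 7)) = -1*1 = -1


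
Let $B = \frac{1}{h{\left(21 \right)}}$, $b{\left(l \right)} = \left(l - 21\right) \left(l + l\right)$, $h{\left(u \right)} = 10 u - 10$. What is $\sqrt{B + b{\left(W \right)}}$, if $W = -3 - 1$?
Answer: $\frac{\sqrt{80002}}{20} \approx 14.142$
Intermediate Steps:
$h{\left(u \right)} = -10 + 10 u$
$W = -4$
$b{\left(l \right)} = 2 l \left(-21 + l\right)$ ($b{\left(l \right)} = \left(-21 + l\right) 2 l = 2 l \left(-21 + l\right)$)
$B = \frac{1}{200}$ ($B = \frac{1}{-10 + 10 \cdot 21} = \frac{1}{-10 + 210} = \frac{1}{200} \approx 0.005$)
$\sqrt{B + b{\left(W \right)}} = \sqrt{\frac{1}{200} + 2 \left(-4\right) \left(-21 - 4\right)} = \sqrt{\frac{1}{200} + 2 \left(-4\right) \left(-25\right)} = \sqrt{\frac{1}{200} + 200} = \sqrt{\frac{40001}{200}} = \frac{\sqrt{80002}}{20}$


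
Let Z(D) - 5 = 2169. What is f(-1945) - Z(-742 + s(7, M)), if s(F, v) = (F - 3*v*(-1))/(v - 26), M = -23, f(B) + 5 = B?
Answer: -4124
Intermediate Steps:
f(B) = -5 + B
s(F, v) = (F + 3*v)/(-26 + v)
Z(D) = 2174 (Z(D) = 5 + 2169 = 2174)
f(-1945) - Z(-742 + s(7, M)) = (-5 - 1945) - 1*2174 = -1950 - 2174 = -4124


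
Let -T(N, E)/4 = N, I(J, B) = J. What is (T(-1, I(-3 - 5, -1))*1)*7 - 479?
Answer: -451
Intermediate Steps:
T(N, E) = -4*N
(T(-1, I(-3 - 5, -1))*1)*7 - 479 = (-4*(-1)*1)*7 - 479 = (4*1)*7 - 479 = 4*7 - 479 = 28 - 479 = -451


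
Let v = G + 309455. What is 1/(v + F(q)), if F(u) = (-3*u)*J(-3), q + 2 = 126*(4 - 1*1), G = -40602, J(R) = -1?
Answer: 1/269981 ≈ 3.7040e-6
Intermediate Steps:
q = 376 (q = -2 + 126*(4 - 1*1) = -2 + 126*(4 - 1) = -2 + 126*3 = -2 + 378 = 376)
F(u) = 3*u (F(u) = -3*u*(-1) = 3*u)
v = 268853 (v = -40602 + 309455 = 268853)
1/(v + F(q)) = 1/(268853 + 3*376) = 1/(268853 + 1128) = 1/269981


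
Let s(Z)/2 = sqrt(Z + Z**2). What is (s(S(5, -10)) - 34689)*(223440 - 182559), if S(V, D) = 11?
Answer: -1418121009 + 163524*sqrt(33) ≈ -1.4172e+9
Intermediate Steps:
s(Z) = 2*sqrt(Z + Z**2)
(s(S(5, -10)) - 34689)*(223440 - 182559) = (2*sqrt(11*(1 + 11)) - 34689)*(223440 - 182559) = (2*sqrt(11*12) - 34689)*40881 = (2*sqrt(132) - 34689)*40881 = (2*(2*sqrt(33)) - 34689)*40881 = (4*sqrt(33) - 34689)*40881 = (-34689 + 4*sqrt(33))*40881 = -1418121009 + 163524*sqrt(33)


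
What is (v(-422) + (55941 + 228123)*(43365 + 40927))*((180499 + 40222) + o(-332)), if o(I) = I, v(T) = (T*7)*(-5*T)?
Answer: 5275691661471972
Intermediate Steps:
v(T) = -35*T² (v(T) = (7*T)*(-5*T) = -35*T²)
(v(-422) + (55941 + 228123)*(43365 + 40927))*((180499 + 40222) + o(-332)) = (-35*(-422)² + (55941 + 228123)*(43365 + 40927))*((180499 + 40222) - 332) = (-35*178084 + 284064*84292)*(220721 - 332) = (-6232940 + 23944322688)*220389 = 23938089748*220389 = 5275691661471972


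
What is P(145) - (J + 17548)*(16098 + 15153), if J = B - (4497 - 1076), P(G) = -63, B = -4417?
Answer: -303447273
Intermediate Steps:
J = -7838 (J = -4417 - (4497 - 1076) = -4417 - 1*3421 = -4417 - 3421 = -7838)
P(145) - (J + 17548)*(16098 + 15153) = -63 - (-7838 + 17548)*(16098 + 15153) = -63 - 9710*31251 = -63 - 1*303447210 = -63 - 303447210 = -303447273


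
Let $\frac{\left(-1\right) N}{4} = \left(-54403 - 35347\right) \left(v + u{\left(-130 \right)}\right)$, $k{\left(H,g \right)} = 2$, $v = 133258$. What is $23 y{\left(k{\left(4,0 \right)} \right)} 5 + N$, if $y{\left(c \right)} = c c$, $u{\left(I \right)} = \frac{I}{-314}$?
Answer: $\frac{7510844061220}{157} \approx 4.784 \cdot 10^{10}$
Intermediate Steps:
$u{\left(I \right)} = - \frac{I}{314}$ ($u{\left(I \right)} = I \left(- \frac{1}{314}\right) = - \frac{I}{314}$)
$y{\left(c \right)} = c^{2}$
$N = \frac{7510843989000}{157}$ ($N = - 4 \left(-54403 - 35347\right) \left(133258 - - \frac{65}{157}\right) = - 4 \left(- 89750 \left(133258 + \frac{65}{157}\right)\right) = - 4 \left(\left(-89750\right) \frac{20921571}{157}\right) = \left(-4\right) \left(- \frac{1877710997250}{157}\right) = \frac{7510843989000}{157} \approx 4.784 \cdot 10^{10}$)
$23 y{\left(k{\left(4,0 \right)} \right)} 5 + N = 23 \cdot 2^{2} \cdot 5 + \frac{7510843989000}{157} = 23 \cdot 4 \cdot 5 + \frac{7510843989000}{157} = 92 \cdot 5 + \frac{7510843989000}{157} = 460 + \frac{7510843989000}{157} = \frac{7510844061220}{157}$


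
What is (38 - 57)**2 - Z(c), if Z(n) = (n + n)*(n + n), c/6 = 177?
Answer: -4511015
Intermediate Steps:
c = 1062 (c = 6*177 = 1062)
Z(n) = 4*n**2 (Z(n) = (2*n)*(2*n) = 4*n**2)
(38 - 57)**2 - Z(c) = (38 - 57)**2 - 4*1062**2 = (-19)**2 - 4*1127844 = 361 - 1*4511376 = 361 - 4511376 = -4511015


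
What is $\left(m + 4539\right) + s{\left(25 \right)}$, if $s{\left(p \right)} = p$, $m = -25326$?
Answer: $-20762$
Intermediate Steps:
$\left(m + 4539\right) + s{\left(25 \right)} = \left(-25326 + 4539\right) + 25 = -20787 + 25 = -20762$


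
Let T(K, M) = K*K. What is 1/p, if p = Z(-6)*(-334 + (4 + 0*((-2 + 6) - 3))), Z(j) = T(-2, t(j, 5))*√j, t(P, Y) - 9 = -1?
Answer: I*√6/7920 ≈ 0.00030928*I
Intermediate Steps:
t(P, Y) = 8 (t(P, Y) = 9 - 1 = 8)
T(K, M) = K²
Z(j) = 4*√j (Z(j) = (-2)²*√j = 4*√j)
p = -1320*I*√6 (p = (4*√(-6))*(-334 + (4 + 0*((-2 + 6) - 3))) = (4*(I*√6))*(-334 + (4 + 0*(4 - 3))) = (4*I*√6)*(-334 + (4 + 0*1)) = (4*I*√6)*(-334 + (4 + 0)) = (4*I*√6)*(-334 + 4) = (4*I*√6)*(-330) = -1320*I*√6 ≈ -3233.3*I)
1/p = 1/(-1320*I*√6) = I*√6/7920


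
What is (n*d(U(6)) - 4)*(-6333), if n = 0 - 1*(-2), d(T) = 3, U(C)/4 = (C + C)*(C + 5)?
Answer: -12666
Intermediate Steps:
U(C) = 8*C*(5 + C) (U(C) = 4*((C + C)*(C + 5)) = 4*((2*C)*(5 + C)) = 4*(2*C*(5 + C)) = 8*C*(5 + C))
n = 2 (n = 0 + 2 = 2)
(n*d(U(6)) - 4)*(-6333) = (2*3 - 4)*(-6333) = (6 - 4)*(-6333) = 2*(-6333) = -12666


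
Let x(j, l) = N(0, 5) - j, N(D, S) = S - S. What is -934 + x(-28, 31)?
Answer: -906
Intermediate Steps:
N(D, S) = 0
x(j, l) = -j (x(j, l) = 0 - j = -j)
-934 + x(-28, 31) = -934 - 1*(-28) = -934 + 28 = -906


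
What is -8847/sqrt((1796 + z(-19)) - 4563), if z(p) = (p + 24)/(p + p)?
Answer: 8847*I*sqrt(3995738)/105151 ≈ 168.18*I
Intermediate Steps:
z(p) = (24 + p)/(2*p) (z(p) = (24 + p)/((2*p)) = (24 + p)*(1/(2*p)) = (24 + p)/(2*p))
-8847/sqrt((1796 + z(-19)) - 4563) = -8847/sqrt((1796 + (1/2)*(24 - 19)/(-19)) - 4563) = -8847/sqrt((1796 + (1/2)*(-1/19)*5) - 4563) = -8847/sqrt((1796 - 5/38) - 4563) = -8847/sqrt(68243/38 - 4563) = -8847*(-I*sqrt(3995738)/105151) = -(-8847)*I*sqrt(3995738)/105151 = 8847*I*sqrt(3995738)/105151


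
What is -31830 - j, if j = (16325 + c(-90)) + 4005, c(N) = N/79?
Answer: -4120550/79 ≈ -52159.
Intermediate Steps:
c(N) = N/79 (c(N) = N*(1/79) = N/79)
j = 1605980/79 (j = (16325 + (1/79)*(-90)) + 4005 = (16325 - 90/79) + 4005 = 1289585/79 + 4005 = 1605980/79 ≈ 20329.)
-31830 - j = -31830 - 1*1605980/79 = -31830 - 1605980/79 = -4120550/79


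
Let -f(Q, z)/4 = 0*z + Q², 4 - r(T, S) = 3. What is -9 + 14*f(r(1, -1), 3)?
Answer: -65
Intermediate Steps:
r(T, S) = 1 (r(T, S) = 4 - 1*3 = 4 - 3 = 1)
f(Q, z) = -4*Q² (f(Q, z) = -4*(0*z + Q²) = -4*(0 + Q²) = -4*Q²)
-9 + 14*f(r(1, -1), 3) = -9 + 14*(-4*1²) = -9 + 14*(-4*1) = -9 + 14*(-4) = -9 - 56 = -65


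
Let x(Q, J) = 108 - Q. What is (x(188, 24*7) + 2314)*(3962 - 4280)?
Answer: -710412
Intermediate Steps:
(x(188, 24*7) + 2314)*(3962 - 4280) = ((108 - 1*188) + 2314)*(3962 - 4280) = ((108 - 188) + 2314)*(-318) = (-80 + 2314)*(-318) = 2234*(-318) = -710412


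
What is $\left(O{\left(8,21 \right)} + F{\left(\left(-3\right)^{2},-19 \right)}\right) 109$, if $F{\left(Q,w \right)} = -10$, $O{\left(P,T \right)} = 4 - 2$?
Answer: $-872$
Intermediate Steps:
$O{\left(P,T \right)} = 2$ ($O{\left(P,T \right)} = 4 - 2 = 2$)
$\left(O{\left(8,21 \right)} + F{\left(\left(-3\right)^{2},-19 \right)}\right) 109 = \left(2 - 10\right) 109 = \left(-8\right) 109 = -872$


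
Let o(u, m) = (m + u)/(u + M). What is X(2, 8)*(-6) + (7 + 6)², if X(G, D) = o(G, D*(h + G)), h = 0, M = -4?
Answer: 223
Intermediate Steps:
o(u, m) = (m + u)/(-4 + u) (o(u, m) = (m + u)/(u - 4) = (m + u)/(-4 + u))
X(G, D) = (G + D*G)/(-4 + G) (X(G, D) = (D*(0 + G) + G)/(-4 + G) = (D*G + G)/(-4 + G) = (G + D*G)/(-4 + G))
X(2, 8)*(-6) + (7 + 6)² = (2*(1 + 8)/(-4 + 2))*(-6) + (7 + 6)² = (2*9/(-2))*(-6) + 13² = (2*(-½)*9)*(-6) + 169 = -9*(-6) + 169 = 54 + 169 = 223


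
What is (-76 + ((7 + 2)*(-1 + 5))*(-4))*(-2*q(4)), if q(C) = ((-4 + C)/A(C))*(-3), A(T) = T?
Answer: 0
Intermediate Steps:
q(C) = -3*(-4 + C)/C (q(C) = ((-4 + C)/C)*(-3) = -3*(-4 + C)/C)
(-76 + ((7 + 2)*(-1 + 5))*(-4))*(-2*q(4)) = (-76 + ((7 + 2)*(-1 + 5))*(-4))*(-2*(-3 + 12/4)) = (-76 + (9*4)*(-4))*(-2*(-3 + 12*(¼))) = (-76 + 36*(-4))*(-2*(-3 + 3)) = (-76 - 144)*(-2*0) = -220*0 = 0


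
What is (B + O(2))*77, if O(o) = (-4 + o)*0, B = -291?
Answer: -22407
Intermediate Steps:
O(o) = 0
(B + O(2))*77 = (-291 + 0)*77 = -291*77 = -22407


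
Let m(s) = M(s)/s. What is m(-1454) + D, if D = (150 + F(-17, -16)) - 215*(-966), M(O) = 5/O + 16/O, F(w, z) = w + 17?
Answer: 439397869461/2114116 ≈ 2.0784e+5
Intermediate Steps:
F(w, z) = 17 + w
M(O) = 21/O
D = 207840 (D = (150 + (17 - 17)) - 215*(-966) = (150 + 0) + 207690 = 150 + 207690 = 207840)
m(s) = 21/s² (m(s) = (21/s)/s = 21/s²)
m(-1454) + D = 21/(-1454)² + 207840 = 21*(1/2114116) + 207840 = 21/2114116 + 207840 = 439397869461/2114116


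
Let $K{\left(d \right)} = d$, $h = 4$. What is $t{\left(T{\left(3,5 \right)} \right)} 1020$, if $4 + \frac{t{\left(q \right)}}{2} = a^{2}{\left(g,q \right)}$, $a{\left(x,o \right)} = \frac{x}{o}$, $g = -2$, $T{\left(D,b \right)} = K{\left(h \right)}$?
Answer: $-7650$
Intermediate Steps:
$T{\left(D,b \right)} = 4$
$t{\left(q \right)} = -8 + \frac{8}{q^{2}}$ ($t{\left(q \right)} = -8 + 2 \left(- \frac{2}{q}\right)^{2} = -8 + 2 \frac{4}{q^{2}} = -8 + \frac{8}{q^{2}}$)
$t{\left(T{\left(3,5 \right)} \right)} 1020 = \left(-8 + \frac{8}{16}\right) 1020 = \left(-8 + 8 \cdot \frac{1}{16}\right) 1020 = \left(-8 + \frac{1}{2}\right) 1020 = \left(- \frac{15}{2}\right) 1020 = -7650$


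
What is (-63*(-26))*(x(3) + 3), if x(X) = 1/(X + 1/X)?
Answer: 27027/5 ≈ 5405.4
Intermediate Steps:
(-63*(-26))*(x(3) + 3) = (-63*(-26))*(3/(1 + 3²) + 3) = 1638*(3/(1 + 9) + 3) = 1638*(3/10 + 3) = 1638*(33/10) = 27027/5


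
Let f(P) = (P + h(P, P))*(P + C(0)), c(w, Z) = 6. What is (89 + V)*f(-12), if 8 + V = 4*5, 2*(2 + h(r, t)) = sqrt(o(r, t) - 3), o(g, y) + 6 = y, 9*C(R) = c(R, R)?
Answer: 48076/3 - 1717*I*sqrt(21)/3 ≈ 16025.0 - 2622.8*I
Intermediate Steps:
C(R) = 2/3 (C(R) = (1/9)*6 = 2/3)
o(g, y) = -6 + y
h(r, t) = -2 + sqrt(-9 + t)/2 (h(r, t) = -2 + sqrt((-6 + t) - 3)/2 = -2 + sqrt(-9 + t)/2)
V = 12 (V = -8 + 4*5 = -8 + 20 = 12)
f(P) = (2/3 + P)*(-2 + P + sqrt(-9 + P)/2) (f(P) = (P + (-2 + sqrt(-9 + P)/2))*(P + 2/3) = (-2 + P + sqrt(-9 + P)/2)*(2/3 + P) = (2/3 + P)*(-2 + P + sqrt(-9 + P)/2))
(89 + V)*f(-12) = (89 + 12)*(-4/3 + (-12)**2 - 4/3*(-12) + sqrt(-9 - 12)/3 + (1/2)*(-12)*sqrt(-9 - 12)) = 101*(-4/3 + 144 + 16 + sqrt(-21)/3 + (1/2)*(-12)*sqrt(-21)) = 101*(-4/3 + 144 + 16 + (I*sqrt(21))/3 + (1/2)*(-12)*(I*sqrt(21))) = 101*(-4/3 + 144 + 16 + I*sqrt(21)/3 - 6*I*sqrt(21)) = 101*(476/3 - 17*I*sqrt(21)/3) = 48076/3 - 1717*I*sqrt(21)/3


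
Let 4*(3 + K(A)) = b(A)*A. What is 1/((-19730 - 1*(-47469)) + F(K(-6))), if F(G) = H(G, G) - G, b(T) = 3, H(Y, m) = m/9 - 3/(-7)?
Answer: 21/582668 ≈ 3.6041e-5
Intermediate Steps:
H(Y, m) = 3/7 + m/9 (H(Y, m) = m*(⅑) - 3*(-⅐) = m/9 + 3/7 = 3/7 + m/9)
K(A) = -3 + 3*A/4 (K(A) = -3 + (3*A)/4 = -3 + 3*A/4)
F(G) = 3/7 - 8*G/9 (F(G) = (3/7 + G/9) - G = 3/7 - 8*G/9)
1/((-19730 - 1*(-47469)) + F(K(-6))) = 1/((-19730 - 1*(-47469)) + (3/7 - 8*(-3 + (¾)*(-6))/9)) = 1/((-19730 + 47469) + (3/7 - 8*(-3 - 9/2)/9)) = 1/(27739 + (3/7 - 8/9*(-15/2))) = 1/(27739 + (3/7 + 20/3)) = 1/(27739 + 149/21) = 1/(582668/21) = 21/582668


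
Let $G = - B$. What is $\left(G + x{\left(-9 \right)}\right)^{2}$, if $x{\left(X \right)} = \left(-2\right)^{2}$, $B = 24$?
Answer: $400$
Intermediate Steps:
$x{\left(X \right)} = 4$
$G = -24$ ($G = \left(-1\right) 24 = -24$)
$\left(G + x{\left(-9 \right)}\right)^{2} = \left(-24 + 4\right)^{2} = \left(-20\right)^{2} = 400$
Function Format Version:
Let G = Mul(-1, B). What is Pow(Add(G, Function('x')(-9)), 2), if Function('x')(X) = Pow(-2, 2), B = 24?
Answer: 400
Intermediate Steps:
Function('x')(X) = 4
G = -24 (G = Mul(-1, 24) = -24)
Pow(Add(G, Function('x')(-9)), 2) = Pow(Add(-24, 4), 2) = Pow(-20, 2) = 400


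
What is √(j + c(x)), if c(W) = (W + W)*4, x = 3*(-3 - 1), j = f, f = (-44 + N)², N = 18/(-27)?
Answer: 2*√4273/3 ≈ 43.579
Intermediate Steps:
N = -⅔ (N = 18*(-1/27) = -⅔ ≈ -0.66667)
f = 17956/9 (f = (-44 - ⅔)² = (-134/3)² = 17956/9 ≈ 1995.1)
j = 17956/9 ≈ 1995.1
x = -12 (x = 3*(-4) = -12)
c(W) = 8*W (c(W) = (2*W)*4 = 8*W)
√(j + c(x)) = √(17956/9 + 8*(-12)) = √(17956/9 - 96) = √(17092/9) = 2*√4273/3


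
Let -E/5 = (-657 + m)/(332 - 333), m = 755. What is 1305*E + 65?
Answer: 639515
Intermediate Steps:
E = 490 (E = -5*(-657 + 755)/(332 - 333) = -490/(-1) = -490*(-1) = -5*(-98) = 490)
1305*E + 65 = 1305*490 + 65 = 639450 + 65 = 639515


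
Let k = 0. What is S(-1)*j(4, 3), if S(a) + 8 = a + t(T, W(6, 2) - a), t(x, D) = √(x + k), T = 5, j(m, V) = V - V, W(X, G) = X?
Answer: 0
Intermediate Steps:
j(m, V) = 0
t(x, D) = √x (t(x, D) = √(x + 0) = √x)
S(a) = -8 + a + √5 (S(a) = -8 + (a + √5) = -8 + a + √5)
S(-1)*j(4, 3) = (-8 - 1 + √5)*0 = (-9 + √5)*0 = 0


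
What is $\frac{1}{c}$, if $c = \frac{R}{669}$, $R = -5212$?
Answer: $- \frac{669}{5212} \approx -0.12836$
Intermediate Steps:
$c = - \frac{5212}{669} \approx -7.7907$
$\frac{1}{c} = \frac{1}{- \frac{5212}{669}} = - \frac{669}{5212}$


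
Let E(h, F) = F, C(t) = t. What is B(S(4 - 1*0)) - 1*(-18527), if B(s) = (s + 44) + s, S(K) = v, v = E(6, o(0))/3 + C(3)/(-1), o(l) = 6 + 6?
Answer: 18573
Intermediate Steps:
o(l) = 12
v = 1 (v = 12/3 + 3/(-1) = 12*(1/3) + 3*(-1) = 4 - 3 = 1)
S(K) = 1
B(s) = 44 + 2*s (B(s) = (44 + s) + s = 44 + 2*s)
B(S(4 - 1*0)) - 1*(-18527) = (44 + 2*1) - 1*(-18527) = (44 + 2) + 18527 = 46 + 18527 = 18573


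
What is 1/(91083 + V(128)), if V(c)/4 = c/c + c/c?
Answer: 1/91091 ≈ 1.0978e-5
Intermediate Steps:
V(c) = 8 (V(c) = 4*(c/c + c/c) = 4*(1 + 1) = 4*2 = 8)
1/(91083 + V(128)) = 1/(91083 + 8) = 1/91091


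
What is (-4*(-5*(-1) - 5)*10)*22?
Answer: 0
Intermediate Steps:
(-4*(-5*(-1) - 5)*10)*22 = (-4*(5 - 5)*10)*22 = (-4*0*10)*22 = (0*10)*22 = 0*22 = 0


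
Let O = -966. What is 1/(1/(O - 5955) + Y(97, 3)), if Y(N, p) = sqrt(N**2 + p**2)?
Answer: 6921/451124469737 + 47900241*sqrt(9418)/451124469737 ≈ 0.010304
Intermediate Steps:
1/(1/(O - 5955) + Y(97, 3)) = 1/(1/(-966 - 5955) + sqrt(97**2 + 3**2)) = 1/(1/(-6921) + sqrt(9409 + 9)) = 1/(-1/6921 + sqrt(9418))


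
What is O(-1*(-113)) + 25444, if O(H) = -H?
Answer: 25331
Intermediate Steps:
O(-1*(-113)) + 25444 = -(-1)*(-113) + 25444 = -1*113 + 25444 = -113 + 25444 = 25331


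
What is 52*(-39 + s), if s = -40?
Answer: -4108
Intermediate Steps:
52*(-39 + s) = 52*(-39 - 40) = 52*(-79) = -4108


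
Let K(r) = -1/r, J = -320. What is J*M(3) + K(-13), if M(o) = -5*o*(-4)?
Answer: -249599/13 ≈ -19200.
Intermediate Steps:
M(o) = 20*o
J*M(3) + K(-13) = -6400*3 - 1/(-13) = -320*60 - 1*(-1/13) = -19200 + 1/13 = -249599/13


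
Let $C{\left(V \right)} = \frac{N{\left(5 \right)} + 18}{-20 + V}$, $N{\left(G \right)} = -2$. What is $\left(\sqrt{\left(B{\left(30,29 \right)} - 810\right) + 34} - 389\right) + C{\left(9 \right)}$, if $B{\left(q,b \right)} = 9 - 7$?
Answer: $- \frac{4295}{11} + 3 i \sqrt{86} \approx -390.45 + 27.821 i$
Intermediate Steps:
$B{\left(q,b \right)} = 2$ ($B{\left(q,b \right)} = 9 - 7 = 2$)
$C{\left(V \right)} = \frac{16}{-20 + V}$ ($C{\left(V \right)} = \frac{-2 + 18}{-20 + V} = \frac{16}{-20 + V}$)
$\left(\sqrt{\left(B{\left(30,29 \right)} - 810\right) + 34} - 389\right) + C{\left(9 \right)} = \left(\sqrt{\left(2 - 810\right) + 34} - 389\right) + \frac{16}{-20 + 9} = \left(\sqrt{\left(2 - 810\right) + 34} - 389\right) + \frac{16}{-11} = \left(\sqrt{-808 + 34} - 389\right) + 16 \left(- \frac{1}{11}\right) = \left(\sqrt{-774} - 389\right) - \frac{16}{11} = \left(3 i \sqrt{86} - 389\right) - \frac{16}{11} = \left(-389 + 3 i \sqrt{86}\right) - \frac{16}{11} = - \frac{4295}{11} + 3 i \sqrt{86}$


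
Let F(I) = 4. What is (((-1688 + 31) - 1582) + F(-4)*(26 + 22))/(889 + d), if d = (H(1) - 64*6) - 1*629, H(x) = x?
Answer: 3047/123 ≈ 24.772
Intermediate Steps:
d = -1012 (d = (1 - 64*6) - 1*629 = (1 - 16*24) - 629 = (1 - 384) - 629 = -383 - 629 = -1012)
(((-1688 + 31) - 1582) + F(-4)*(26 + 22))/(889 + d) = (((-1688 + 31) - 1582) + 4*(26 + 22))/(889 - 1012) = ((-1657 - 1582) + 4*48)/(-123) = (-3239 + 192)*(-1/123) = -3047*(-1/123) = 3047/123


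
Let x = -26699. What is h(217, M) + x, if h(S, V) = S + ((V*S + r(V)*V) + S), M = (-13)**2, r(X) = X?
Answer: 38969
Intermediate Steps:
M = 169
h(S, V) = V**2 + 2*S + S*V (h(S, V) = S + ((V*S + V*V) + S) = S + ((S*V + V**2) + S) = S + ((V**2 + S*V) + S) = S + (S + V**2 + S*V) = V**2 + 2*S + S*V)
h(217, M) + x = (169**2 + 2*217 + 217*169) - 26699 = (28561 + 434 + 36673) - 26699 = 65668 - 26699 = 38969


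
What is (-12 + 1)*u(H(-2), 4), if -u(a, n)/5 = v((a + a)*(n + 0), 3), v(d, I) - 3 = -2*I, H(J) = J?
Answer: -165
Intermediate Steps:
v(d, I) = 3 - 2*I
u(a, n) = 15 (u(a, n) = -5*(3 - 2*3) = -5*(3 - 6) = -5*(-3) = 15)
(-12 + 1)*u(H(-2), 4) = (-12 + 1)*15 = -11*15 = -165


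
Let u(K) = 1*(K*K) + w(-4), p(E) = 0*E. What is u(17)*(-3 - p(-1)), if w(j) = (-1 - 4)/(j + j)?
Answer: -6951/8 ≈ -868.88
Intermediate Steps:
w(j) = -5/(2*j) (w(j) = -5*1/(2*j) = -5/(2*j))
p(E) = 0
u(K) = 5/8 + K² (u(K) = 1*(K*K) - 5/2/(-4) = 1*K² - 5/2*(-¼) = K² + 5/8 = 5/8 + K²)
u(17)*(-3 - p(-1)) = (5/8 + 17²)*(-3 - 1*0) = (5/8 + 289)*(-3 + 0) = (2317/8)*(-3) = -6951/8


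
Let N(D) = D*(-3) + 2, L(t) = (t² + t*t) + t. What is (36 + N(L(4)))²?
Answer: 4900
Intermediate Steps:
L(t) = t + 2*t² (L(t) = (t² + t²) + t = 2*t² + t = t + 2*t²)
N(D) = 2 - 3*D (N(D) = -3*D + 2 = 2 - 3*D)
(36 + N(L(4)))² = (36 + (2 - 12*(1 + 2*4)))² = (36 + (2 - 12*(1 + 8)))² = (36 + (2 - 12*9))² = (36 + (2 - 3*36))² = (36 + (2 - 108))² = (36 - 106)² = (-70)² = 4900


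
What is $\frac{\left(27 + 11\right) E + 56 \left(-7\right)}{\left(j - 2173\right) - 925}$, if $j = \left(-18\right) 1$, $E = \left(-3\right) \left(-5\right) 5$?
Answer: $- \frac{1229}{1558} \approx -0.78883$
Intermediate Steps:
$E = 75$ ($E = 15 \cdot 5 = 75$)
$j = -18$
$\frac{\left(27 + 11\right) E + 56 \left(-7\right)}{\left(j - 2173\right) - 925} = \frac{\left(27 + 11\right) 75 + 56 \left(-7\right)}{\left(-18 - 2173\right) - 925} = \frac{38 \cdot 75 - 392}{\left(-18 - 2173\right) - 925} = \frac{2850 - 392}{-2191 - 925} = \frac{2458}{-3116} = 2458 \left(- \frac{1}{3116}\right) = - \frac{1229}{1558}$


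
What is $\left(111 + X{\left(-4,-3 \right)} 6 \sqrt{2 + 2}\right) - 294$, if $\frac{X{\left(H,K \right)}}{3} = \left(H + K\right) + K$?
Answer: $-543$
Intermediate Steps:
$X{\left(H,K \right)} = 3 H + 6 K$ ($X{\left(H,K \right)} = 3 \left(\left(H + K\right) + K\right) = 3 \left(H + 2 K\right) = 3 H + 6 K$)
$\left(111 + X{\left(-4,-3 \right)} 6 \sqrt{2 + 2}\right) - 294 = \left(111 + \left(3 \left(-4\right) + 6 \left(-3\right)\right) 6 \sqrt{2 + 2}\right) - 294 = \left(111 + \left(-12 - 18\right) 6 \sqrt{4}\right) - 294 = \left(111 + \left(-30\right) 6 \cdot 2\right) - 294 = \left(111 - 360\right) - 294 = -249 - 294 = -543$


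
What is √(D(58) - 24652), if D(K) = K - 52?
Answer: I*√24646 ≈ 156.99*I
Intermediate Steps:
D(K) = -52 + K
√(D(58) - 24652) = √((-52 + 58) - 24652) = √(6 - 24652) = √(-24646) = I*√24646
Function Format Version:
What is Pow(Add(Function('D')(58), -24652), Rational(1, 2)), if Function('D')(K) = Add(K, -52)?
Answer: Mul(I, Pow(24646, Rational(1, 2))) ≈ Mul(156.99, I)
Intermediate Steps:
Function('D')(K) = Add(-52, K)
Pow(Add(Function('D')(58), -24652), Rational(1, 2)) = Pow(Add(Add(-52, 58), -24652), Rational(1, 2)) = Pow(Add(6, -24652), Rational(1, 2)) = Pow(-24646, Rational(1, 2)) = Mul(I, Pow(24646, Rational(1, 2)))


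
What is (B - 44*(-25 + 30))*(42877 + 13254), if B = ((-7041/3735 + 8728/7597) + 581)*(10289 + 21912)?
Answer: 9919823182764069646/9458265 ≈ 1.0488e+12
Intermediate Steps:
B = 176728367233366/9458265 (B = ((-7041*1/3735 + 8728*(1/7597)) + 581)*32201 = ((-2347/1245 + 8728/7597) + 581)*32201 = (-6963799/9458265 + 581)*32201 = (5488288166/9458265)*32201 = 176728367233366/9458265 ≈ 1.8685e+7)
(B - 44*(-25 + 30))*(42877 + 13254) = (176728367233366/9458265 - 44*(-25 + 30))*(42877 + 13254) = (176728367233366/9458265 - 44*5)*56131 = (176728367233366/9458265 - 220)*56131 = (176726286415066/9458265)*56131 = 9919823182764069646/9458265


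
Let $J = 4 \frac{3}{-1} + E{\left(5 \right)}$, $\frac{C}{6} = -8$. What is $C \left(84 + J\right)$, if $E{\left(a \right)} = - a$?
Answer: $-3216$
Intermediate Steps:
$C = -48$ ($C = 6 \left(-8\right) = -48$)
$J = -17$ ($J = 4 \frac{3}{-1} - 5 = 4 \cdot 3 \left(-1\right) - 5 = 4 \left(-3\right) - 5 = -12 - 5 = -17$)
$C \left(84 + J\right) = - 48 \left(84 - 17\right) = \left(-48\right) 67 = -3216$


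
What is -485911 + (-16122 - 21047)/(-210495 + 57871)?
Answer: -74161643295/152624 ≈ -4.8591e+5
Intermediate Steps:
-485911 + (-16122 - 21047)/(-210495 + 57871) = -485911 - 37169/(-152624) = -485911 - 37169*(-1/152624) = -485911 + 37169/152624 = -74161643295/152624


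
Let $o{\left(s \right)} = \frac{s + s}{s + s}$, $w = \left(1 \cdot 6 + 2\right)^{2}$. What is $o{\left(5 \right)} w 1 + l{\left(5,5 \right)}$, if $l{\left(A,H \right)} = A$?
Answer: $69$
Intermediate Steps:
$w = 64$ ($w = \left(6 + 2\right)^{2} = 8^{2} = 64$)
$o{\left(s \right)} = 1$ ($o{\left(s \right)} = \frac{2 s}{2 s} = 2 s \frac{1}{2 s} = 1$)
$o{\left(5 \right)} w 1 + l{\left(5,5 \right)} = 1 \cdot 64 \cdot 1 + 5 = 1 \cdot 64 + 5 = 64 + 5 = 69$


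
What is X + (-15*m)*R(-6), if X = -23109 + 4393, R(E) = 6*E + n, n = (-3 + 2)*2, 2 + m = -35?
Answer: -39806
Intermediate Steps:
m = -37 (m = -2 - 35 = -37)
n = -2 (n = -1*2 = -2)
R(E) = -2 + 6*E (R(E) = 6*E - 2 = -2 + 6*E)
X = -18716
X + (-15*m)*R(-6) = -18716 + (-15*(-37))*(-2 + 6*(-6)) = -18716 + 555*(-2 - 36) = -18716 + 555*(-38) = -18716 - 21090 = -39806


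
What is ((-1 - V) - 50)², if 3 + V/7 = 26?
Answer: 44944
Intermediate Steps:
V = 161 (V = -21 + 7*26 = -21 + 182 = 161)
((-1 - V) - 50)² = ((-1 - 1*161) - 50)² = ((-1 - 161) - 50)² = (-162 - 50)² = (-212)² = 44944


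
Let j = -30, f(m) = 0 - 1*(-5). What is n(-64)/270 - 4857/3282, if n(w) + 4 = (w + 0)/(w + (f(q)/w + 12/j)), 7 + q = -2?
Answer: -1514531363/1015762590 ≈ -1.4910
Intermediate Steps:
q = -9 (q = -7 - 2 = -9)
f(m) = 5 (f(m) = 0 + 5 = 5)
n(w) = -4 + w/(-⅖ + w + 5/w) (n(w) = -4 + (w + 0)/(w + (5/w + 12/(-30))) = -4 + w/(w + (5/w + 12*(-1/30))) = -4 + w/(w + (5/w - ⅖)) = -4 + w/(w + (-⅖ + 5/w)) = -4 + w/(-⅖ + w + 5/w))
n(-64)/270 - 4857/3282 = ((-100 - 15*(-64)² + 8*(-64))/(25 - 2*(-64) + 5*(-64)²))/270 - 4857/3282 = ((-100 - 15*4096 - 512)/(25 + 128 + 5*4096))*(1/270) - 4857*1/3282 = ((-100 - 61440 - 512)/(25 + 128 + 20480))*(1/270) - 1619/1094 = (-62052/20633)*(1/270) - 1619/1094 = ((1/20633)*(-62052))*(1/270) - 1619/1094 = -62052/20633*1/270 - 1619/1094 = -10342/928485 - 1619/1094 = -1514531363/1015762590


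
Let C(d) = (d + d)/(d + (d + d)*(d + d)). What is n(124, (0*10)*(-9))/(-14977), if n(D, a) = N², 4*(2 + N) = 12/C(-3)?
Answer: -1369/59908 ≈ -0.022852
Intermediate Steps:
C(d) = 2*d/(d + 4*d²) (C(d) = (2*d)/(d + (2*d)*(2*d)) = (2*d)/(d + 4*d²) = 2*d/(d + 4*d²))
N = -37/2 (N = -2 + (12/((2/(1 + 4*(-3)))))/4 = -2 + (12/((2/(1 - 12))))/4 = -2 + (12/((2/(-11))))/4 = -2 + (12/((2*(-1/11))))/4 = -2 + (12/(-2/11))/4 = -2 + (12*(-11/2))/4 = -2 + (¼)*(-66) = -2 - 33/2 = -37/2 ≈ -18.500)
n(D, a) = 1369/4 (n(D, a) = (-37/2)² = 1369/4)
n(124, (0*10)*(-9))/(-14977) = (1369/4)/(-14977) = (1369/4)*(-1/14977) = -1369/59908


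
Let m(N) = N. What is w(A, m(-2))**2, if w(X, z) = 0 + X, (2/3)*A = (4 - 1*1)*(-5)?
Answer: 2025/4 ≈ 506.25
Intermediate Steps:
A = -45/2 (A = 3*((4 - 1*1)*(-5))/2 = 3*((4 - 1)*(-5))/2 = 3*(3*(-5))/2 = (3/2)*(-15) = -45/2 ≈ -22.500)
w(X, z) = X
w(A, m(-2))**2 = (-45/2)**2 = 2025/4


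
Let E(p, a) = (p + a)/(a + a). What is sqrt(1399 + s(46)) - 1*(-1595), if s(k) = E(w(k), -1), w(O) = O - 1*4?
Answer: 1595 + sqrt(5514)/2 ≈ 1632.1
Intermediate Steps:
w(O) = -4 + O (w(O) = O - 4 = -4 + O)
E(p, a) = (a + p)/(2*a) (E(p, a) = (a + p)/((2*a)) = (a + p)*(1/(2*a)) = (a + p)/(2*a))
s(k) = 5/2 - k/2 (s(k) = (1/2)*(-1 + (-4 + k))/(-1) = (1/2)*(-1)*(-5 + k) = 5/2 - k/2)
sqrt(1399 + s(46)) - 1*(-1595) = sqrt(1399 + (5/2 - 1/2*46)) - 1*(-1595) = sqrt(1399 + (5/2 - 23)) + 1595 = sqrt(1399 - 41/2) + 1595 = sqrt(2757/2) + 1595 = sqrt(5514)/2 + 1595 = 1595 + sqrt(5514)/2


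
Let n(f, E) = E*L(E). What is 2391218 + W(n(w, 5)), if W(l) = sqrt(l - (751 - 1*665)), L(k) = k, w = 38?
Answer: 2391218 + I*sqrt(61) ≈ 2.3912e+6 + 7.8102*I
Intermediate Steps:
n(f, E) = E**2 (n(f, E) = E*E = E**2)
W(l) = sqrt(-86 + l) (W(l) = sqrt(l - (751 - 665)) = sqrt(l - 1*86) = sqrt(l - 86) = sqrt(-86 + l))
2391218 + W(n(w, 5)) = 2391218 + sqrt(-86 + 5**2) = 2391218 + sqrt(-86 + 25) = 2391218 + sqrt(-61) = 2391218 + I*sqrt(61)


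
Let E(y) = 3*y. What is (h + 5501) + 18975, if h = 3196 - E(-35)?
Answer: 27777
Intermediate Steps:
h = 3301 (h = 3196 - 3*(-35) = 3196 - 1*(-105) = 3196 + 105 = 3301)
(h + 5501) + 18975 = (3301 + 5501) + 18975 = 8802 + 18975 = 27777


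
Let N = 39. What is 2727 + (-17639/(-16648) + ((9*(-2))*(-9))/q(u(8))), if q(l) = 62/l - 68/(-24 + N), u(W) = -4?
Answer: 27214548455/10005448 ≈ 2720.0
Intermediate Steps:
q(l) = -68/15 + 62/l (q(l) = 62/l - 68/(-24 + 39) = 62/l - 68/15 = -68/15 + 62/l)
2727 + (-17639/(-16648) + ((9*(-2))*(-9))/q(u(8))) = 2727 + (-17639/(-16648) + ((9*(-2))*(-9))/(-68/15 + 62/(-4))) = 2727 + (-17639*(-1/16648) + (-18*(-9))/(-68/15 + 62*(-¼))) = 2727 + (17639/16648 + 162/(-68/15 - 31/2)) = 2727 + (17639/16648 + 162/(-601/30)) = 2727 + (17639/16648 + 162*(-30/601)) = 2727 + (17639/16648 - 4860/601) = 2727 - 70308241/10005448 = 27214548455/10005448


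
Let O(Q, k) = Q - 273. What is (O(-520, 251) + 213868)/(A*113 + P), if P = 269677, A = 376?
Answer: 4735/6937 ≈ 0.68257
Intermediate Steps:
O(Q, k) = -273 + Q
(O(-520, 251) + 213868)/(A*113 + P) = ((-273 - 520) + 213868)/(376*113 + 269677) = (-793 + 213868)/(42488 + 269677) = 213075/312165 = 213075*(1/312165) = 4735/6937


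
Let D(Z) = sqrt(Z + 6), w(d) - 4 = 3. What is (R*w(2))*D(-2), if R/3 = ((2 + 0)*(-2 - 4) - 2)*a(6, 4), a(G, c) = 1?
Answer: -588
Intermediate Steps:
w(d) = 7 (w(d) = 4 + 3 = 7)
R = -42 (R = 3*(((2 + 0)*(-2 - 4) - 2)*1) = 3*((2*(-6) - 2)*1) = 3*((-12 - 2)*1) = 3*(-14*1) = 3*(-14) = -42)
D(Z) = sqrt(6 + Z)
(R*w(2))*D(-2) = (-42*7)*sqrt(6 - 2) = -294*sqrt(4) = -294*2 = -588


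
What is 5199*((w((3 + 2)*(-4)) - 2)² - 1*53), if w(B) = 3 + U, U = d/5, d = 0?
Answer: -270348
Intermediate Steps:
U = 0 (U = 0/5 = 0*(⅕) = 0)
w(B) = 3 (w(B) = 3 + 0 = 3)
5199*((w((3 + 2)*(-4)) - 2)² - 1*53) = 5199*((3 - 2)² - 1*53) = 5199*(1² - 53) = 5199*(1 - 53) = 5199*(-52) = -270348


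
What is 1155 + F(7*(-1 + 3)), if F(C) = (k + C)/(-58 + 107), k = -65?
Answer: 56544/49 ≈ 1154.0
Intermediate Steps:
F(C) = -65/49 + C/49 (F(C) = (-65 + C)/(-58 + 107) = (-65 + C)/49 = (-65 + C)*(1/49) = -65/49 + C/49)
1155 + F(7*(-1 + 3)) = 1155 + (-65/49 + (7*(-1 + 3))/49) = 1155 + (-65/49 + (7*2)/49) = 1155 + (-65/49 + (1/49)*14) = 1155 + (-65/49 + 2/7) = 1155 - 51/49 = 56544/49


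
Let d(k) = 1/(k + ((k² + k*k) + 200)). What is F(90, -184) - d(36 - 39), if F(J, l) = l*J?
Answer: -3560401/215 ≈ -16560.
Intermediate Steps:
F(J, l) = J*l
d(k) = 1/(200 + k + 2*k²) (d(k) = 1/(k + ((k² + k²) + 200)) = 1/(k + (2*k² + 200)) = 1/(k + (200 + 2*k²)) = 1/(200 + k + 2*k²))
F(90, -184) - d(36 - 39) = 90*(-184) - 1/(200 + (36 - 39) + 2*(36 - 39)²) = -16560 - 1/(200 - 3 + 2*(-3)²) = -16560 - 1/(200 - 3 + 2*9) = -16560 - 1/(200 - 3 + 18) = -16560 - 1/215 = -3560401/215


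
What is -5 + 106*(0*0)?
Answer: -5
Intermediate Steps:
-5 + 106*(0*0) = -5 + 106*0 = -5 + 0 = -5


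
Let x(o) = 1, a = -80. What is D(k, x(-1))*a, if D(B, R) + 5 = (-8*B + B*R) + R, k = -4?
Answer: -1920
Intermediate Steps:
D(B, R) = -5 + R - 8*B + B*R (D(B, R) = -5 + ((-8*B + B*R) + R) = -5 + (R - 8*B + B*R) = -5 + R - 8*B + B*R)
D(k, x(-1))*a = (-5 + 1 - 8*(-4) - 4*1)*(-80) = (-5 + 1 + 32 - 4)*(-80) = 24*(-80) = -1920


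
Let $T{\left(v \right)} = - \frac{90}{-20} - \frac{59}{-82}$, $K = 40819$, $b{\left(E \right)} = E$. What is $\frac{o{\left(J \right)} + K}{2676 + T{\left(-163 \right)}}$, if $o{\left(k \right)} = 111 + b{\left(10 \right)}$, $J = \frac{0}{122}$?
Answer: $\frac{167854}{10993} \approx 15.269$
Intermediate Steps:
$J = 0$ ($J = 0 \cdot \frac{1}{122} = 0$)
$o{\left(k \right)} = 121$ ($o{\left(k \right)} = 111 + 10 = 121$)
$T{\left(v \right)} = \frac{214}{41}$ ($T{\left(v \right)} = \left(-90\right) \left(- \frac{1}{20}\right) - - \frac{59}{82} = \frac{9}{2} + \frac{59}{82} = \frac{214}{41}$)
$\frac{o{\left(J \right)} + K}{2676 + T{\left(-163 \right)}} = \frac{121 + 40819}{2676 + \frac{214}{41}} = \frac{40940}{\frac{109930}{41}} = 40940 \cdot \frac{41}{109930} = \frac{167854}{10993}$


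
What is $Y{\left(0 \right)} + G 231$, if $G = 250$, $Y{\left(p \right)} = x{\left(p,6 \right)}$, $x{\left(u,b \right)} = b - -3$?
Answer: $57759$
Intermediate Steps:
$x{\left(u,b \right)} = 3 + b$ ($x{\left(u,b \right)} = b + 3 = 3 + b$)
$Y{\left(p \right)} = 9$ ($Y{\left(p \right)} = 3 + 6 = 9$)
$Y{\left(0 \right)} + G 231 = 9 + 250 \cdot 231 = 9 + 57750 = 57759$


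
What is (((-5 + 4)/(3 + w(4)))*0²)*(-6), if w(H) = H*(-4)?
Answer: 0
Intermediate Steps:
w(H) = -4*H
(((-5 + 4)/(3 + w(4)))*0²)*(-6) = (((-5 + 4)/(3 - 4*4))*0²)*(-6) = (-1/(3 - 16)*0)*(-6) = (-1/(-13)*0)*(-6) = (-1*(-1/13)*0)*(-6) = ((1/13)*0)*(-6) = 0*(-6) = 0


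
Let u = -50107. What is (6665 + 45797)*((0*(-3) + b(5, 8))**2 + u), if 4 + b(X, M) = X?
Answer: -2628660972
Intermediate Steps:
b(X, M) = -4 + X
(6665 + 45797)*((0*(-3) + b(5, 8))**2 + u) = (6665 + 45797)*((0*(-3) + (-4 + 5))**2 - 50107) = 52462*((0 + 1)**2 - 50107) = 52462*(1**2 - 50107) = 52462*(1 - 50107) = 52462*(-50106) = -2628660972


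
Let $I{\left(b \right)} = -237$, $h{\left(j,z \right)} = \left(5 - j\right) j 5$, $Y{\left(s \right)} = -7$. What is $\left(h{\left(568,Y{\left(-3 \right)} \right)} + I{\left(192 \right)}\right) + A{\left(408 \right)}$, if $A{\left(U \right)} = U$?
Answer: $-1598749$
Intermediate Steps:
$h{\left(j,z \right)} = 5 j \left(5 - j\right)$ ($h{\left(j,z \right)} = j \left(5 - j\right) 5 = 5 j \left(5 - j\right)$)
$\left(h{\left(568,Y{\left(-3 \right)} \right)} + I{\left(192 \right)}\right) + A{\left(408 \right)} = \left(5 \cdot 568 \left(5 - 568\right) - 237\right) + 408 = \left(5 \cdot 568 \left(-563\right) - 237\right) + 408 = \left(-1598920 - 237\right) + 408 = -1599157 + 408 = -1598749$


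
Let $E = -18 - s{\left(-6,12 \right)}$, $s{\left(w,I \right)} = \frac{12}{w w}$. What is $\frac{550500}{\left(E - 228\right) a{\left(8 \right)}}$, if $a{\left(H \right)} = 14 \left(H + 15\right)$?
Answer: $- \frac{825750}{118979} \approx -6.9403$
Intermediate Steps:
$a{\left(H \right)} = 210 + 14 H$ ($a{\left(H \right)} = 14 \left(15 + H\right) = 210 + 14 H$)
$s{\left(w,I \right)} = \frac{12}{w^{2}}$
$E = - \frac{55}{3}$ ($E = -18 - \frac{12}{36} = -18 - 12 \cdot \frac{1}{36} = -18 - \frac{1}{3} = - \frac{55}{3} \approx -18.333$)
$\frac{550500}{\left(E - 228\right) a{\left(8 \right)}} = \frac{550500}{\left(- \frac{55}{3} - 228\right) \left(210 + 14 \cdot 8\right)} = \frac{550500}{\left(- \frac{739}{3}\right) \left(210 + 112\right)} = \frac{550500}{\left(- \frac{739}{3}\right) 322} = \frac{550500}{- \frac{237958}{3}} = 550500 \left(- \frac{3}{237958}\right) = - \frac{825750}{118979}$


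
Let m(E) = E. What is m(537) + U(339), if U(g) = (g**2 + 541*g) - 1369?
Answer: 297488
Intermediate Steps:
U(g) = -1369 + g**2 + 541*g
m(537) + U(339) = 537 + (-1369 + 339**2 + 541*339) = 537 + (-1369 + 114921 + 183399) = 537 + 296951 = 297488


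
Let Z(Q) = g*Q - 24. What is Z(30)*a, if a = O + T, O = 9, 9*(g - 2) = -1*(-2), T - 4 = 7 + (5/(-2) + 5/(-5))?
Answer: 704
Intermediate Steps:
T = 15/2 (T = 4 + (7 + (5/(-2) + 5/(-5))) = 4 + (7 + (5*(-½) + 5*(-⅕))) = 4 + (7 + (-5/2 - 1)) = 4 + (7 - 7/2) = 4 + 7/2 = 15/2 ≈ 7.5000)
g = 20/9 (g = 2 + (-1*(-2))/9 = 2 + (⅑)*2 = 2 + 2/9 = 20/9 ≈ 2.2222)
a = 33/2 (a = 9 + 15/2 = 33/2 ≈ 16.500)
Z(Q) = -24 + 20*Q/9 (Z(Q) = 20*Q/9 - 24 = -24 + 20*Q/9)
Z(30)*a = (-24 + (20/9)*30)*(33/2) = (-24 + 200/3)*(33/2) = (128/3)*(33/2) = 704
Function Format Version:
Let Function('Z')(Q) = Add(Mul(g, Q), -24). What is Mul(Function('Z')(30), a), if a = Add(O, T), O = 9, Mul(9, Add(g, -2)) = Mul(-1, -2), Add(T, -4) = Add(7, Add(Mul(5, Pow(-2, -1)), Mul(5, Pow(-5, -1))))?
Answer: 704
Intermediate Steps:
T = Rational(15, 2) (T = Add(4, Add(7, Add(Mul(5, Pow(-2, -1)), Mul(5, Pow(-5, -1))))) = Add(4, Add(7, Add(Mul(5, Rational(-1, 2)), Mul(5, Rational(-1, 5))))) = Add(4, Add(7, Add(Rational(-5, 2), -1))) = Add(4, Add(7, Rational(-7, 2))) = Add(4, Rational(7, 2)) = Rational(15, 2) ≈ 7.5000)
g = Rational(20, 9) (g = Add(2, Mul(Rational(1, 9), Mul(-1, -2))) = Add(2, Mul(Rational(1, 9), 2)) = Add(2, Rational(2, 9)) = Rational(20, 9) ≈ 2.2222)
a = Rational(33, 2) (a = Add(9, Rational(15, 2)) = Rational(33, 2) ≈ 16.500)
Function('Z')(Q) = Add(-24, Mul(Rational(20, 9), Q)) (Function('Z')(Q) = Add(Mul(Rational(20, 9), Q), -24) = Add(-24, Mul(Rational(20, 9), Q)))
Mul(Function('Z')(30), a) = Mul(Add(-24, Mul(Rational(20, 9), 30)), Rational(33, 2)) = Mul(Add(-24, Rational(200, 3)), Rational(33, 2)) = Mul(Rational(128, 3), Rational(33, 2)) = 704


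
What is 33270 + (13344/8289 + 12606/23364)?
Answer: 10847851955/326034 ≈ 33272.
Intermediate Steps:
33270 + (13344/8289 + 12606/23364) = 33270 + (13344*(1/8289) + 12606*(1/23364)) = 33270 + (4448/2763 + 191/354) = 33270 + 700775/326034 = 10847851955/326034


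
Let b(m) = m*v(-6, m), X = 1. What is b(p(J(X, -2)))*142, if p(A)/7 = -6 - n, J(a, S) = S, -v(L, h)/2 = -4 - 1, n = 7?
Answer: -129220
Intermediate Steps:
v(L, h) = 10 (v(L, h) = -2*(-4 - 1) = -2*(-5) = 10)
p(A) = -91 (p(A) = 7*(-6 - 1*7) = 7*(-6 - 7) = 7*(-13) = -91)
b(m) = 10*m (b(m) = m*10 = 10*m)
b(p(J(X, -2)))*142 = (10*(-91))*142 = -910*142 = -129220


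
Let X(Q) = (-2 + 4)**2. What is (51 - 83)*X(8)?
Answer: -128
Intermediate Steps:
X(Q) = 4 (X(Q) = 2**2 = 4)
(51 - 83)*X(8) = (51 - 83)*4 = -32*4 = -128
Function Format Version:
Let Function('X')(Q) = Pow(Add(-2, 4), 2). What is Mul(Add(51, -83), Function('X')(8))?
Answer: -128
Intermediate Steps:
Function('X')(Q) = 4 (Function('X')(Q) = Pow(2, 2) = 4)
Mul(Add(51, -83), Function('X')(8)) = Mul(Add(51, -83), 4) = Mul(-32, 4) = -128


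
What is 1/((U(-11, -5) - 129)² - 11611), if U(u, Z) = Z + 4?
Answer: 1/5289 ≈ 0.00018907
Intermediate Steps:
U(u, Z) = 4 + Z
1/((U(-11, -5) - 129)² - 11611) = 1/(((4 - 5) - 129)² - 11611) = 1/((-1 - 129)² - 11611) = 1/((-130)² - 11611) = 1/(16900 - 11611) = 1/5289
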